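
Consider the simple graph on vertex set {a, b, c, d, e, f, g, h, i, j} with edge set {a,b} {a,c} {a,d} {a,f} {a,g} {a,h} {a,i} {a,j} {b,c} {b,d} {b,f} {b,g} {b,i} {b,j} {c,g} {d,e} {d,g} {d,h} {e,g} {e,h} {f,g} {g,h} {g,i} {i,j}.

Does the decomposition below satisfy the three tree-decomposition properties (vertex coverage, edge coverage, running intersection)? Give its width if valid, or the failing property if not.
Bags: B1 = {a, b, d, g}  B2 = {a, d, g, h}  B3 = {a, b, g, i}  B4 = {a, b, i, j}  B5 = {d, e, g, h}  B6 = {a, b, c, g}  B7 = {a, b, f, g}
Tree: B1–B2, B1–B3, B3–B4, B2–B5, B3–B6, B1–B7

Checking the three conditions: (i) the bags cover all of {a, b, c, d, e, f, g, h, i, j}; (ii) for each edge, some bag contains both endpoints; (iii) the bags containing any fixed vertex form a subtree. All hold, so the decomposition is valid with width 4 − 1 = 3.

Yes; width 3.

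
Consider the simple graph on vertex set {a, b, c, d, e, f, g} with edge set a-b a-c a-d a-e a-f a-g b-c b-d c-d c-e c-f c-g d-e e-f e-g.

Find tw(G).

3

A width-3 tree decomposition is:
Bags: B1 = {a, c, d, e}  B2 = {a, c, e, f}  B3 = {a, c, e, g}  B4 = {a, b, c, d}
Tree: B1–B2, B2–B3, B1–B4
Each bag holds 4 vertices, so the decomposition has width 3, which upper-bounds the treewidth. For the lower bound, the 4 vertices {a, c, d, e} are pairwise adjacent, and any tree decomposition puts a clique entirely inside one bag — forcing width ≥ 3. Hence tw(G) = 3 exactly.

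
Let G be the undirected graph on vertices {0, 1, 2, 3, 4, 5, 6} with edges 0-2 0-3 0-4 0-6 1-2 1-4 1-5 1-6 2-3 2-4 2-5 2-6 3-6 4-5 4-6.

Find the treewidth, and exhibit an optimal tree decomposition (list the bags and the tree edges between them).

Every bag has size at most 4, so the width is 4 − 1 = 3 and tw(G) ≤ 3. On the other hand G contains the 4-clique {0, 2, 3, 6}. A clique must lie in a single bag of any decomposition, so no decomposition can have width below 3. The upper and lower bounds meet at 3, so that is the treewidth.

Treewidth 3.
One such decomposition:
Bags: B1 = {0, 2, 4, 6}  B2 = {1, 2, 4, 6}  B3 = {0, 2, 3, 6}  B4 = {1, 2, 4, 5}
Tree: B1–B2, B1–B3, B2–B4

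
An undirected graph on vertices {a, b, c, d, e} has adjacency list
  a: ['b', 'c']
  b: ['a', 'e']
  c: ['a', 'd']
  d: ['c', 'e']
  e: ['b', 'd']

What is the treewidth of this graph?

A width-2 tree decomposition is:
Bags: B1 = {a, b, c}  B2 = {b, c, d}  B3 = {b, d, e}
Tree: B1–B2, B2–B3
Every bag has size at most 3, so the width is 3 − 1 = 2 and tw(G) ≤ 2. Since b–a–c–d–e–b is a cycle in G, G is not acyclic. Forests are exactly the graphs of treewidth ≤ 1, so tw(G) ≥ 2. Therefore the treewidth is 2.

2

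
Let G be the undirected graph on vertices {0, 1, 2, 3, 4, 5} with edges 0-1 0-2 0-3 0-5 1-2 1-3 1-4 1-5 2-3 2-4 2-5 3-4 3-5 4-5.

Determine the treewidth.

A width-4 tree decomposition is:
Bags: B1 = {0, 1, 2, 3, 5}  B2 = {1, 2, 3, 4, 5}
Tree: B1–B2
Every bag has size at most 5, so the width is 5 − 1 = 4 and tw(G) ≤ 4. On the other hand G contains the 5-clique {0, 1, 2, 3, 5}. A clique must lie in a single bag of any decomposition, so no decomposition can have width below 4. Combining the bounds, tw(G) = 4.

4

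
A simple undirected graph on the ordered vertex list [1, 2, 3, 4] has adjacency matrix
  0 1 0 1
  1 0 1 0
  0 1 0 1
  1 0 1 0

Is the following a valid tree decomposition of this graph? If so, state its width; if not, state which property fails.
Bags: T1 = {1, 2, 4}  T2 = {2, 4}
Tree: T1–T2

No — vertex 3 appears in no bag.

A tree decomposition must satisfy three properties: every vertex lies in some bag; for every edge, both endpoints lie together in some bag; and for every vertex, the bags containing it form a connected subtree. Here vertex 3 appears in no bag, so the decomposition is invalid.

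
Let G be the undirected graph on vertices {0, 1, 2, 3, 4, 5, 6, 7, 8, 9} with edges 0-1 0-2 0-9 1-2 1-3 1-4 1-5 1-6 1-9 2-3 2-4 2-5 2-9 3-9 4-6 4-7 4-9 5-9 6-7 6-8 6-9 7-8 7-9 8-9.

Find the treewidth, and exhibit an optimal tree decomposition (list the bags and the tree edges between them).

Every bag has size at most 4, so the width is 4 − 1 = 3 and tw(G) ≤ 3. Conversely, {6, 7, 8, 9} is a clique of size 4, and the vertices of any clique must share a bag in every tree decomposition; so some bag has ≥ 4 vertices and tw(G) ≥ 3. Hence tw(G) = 3 exactly.

Treewidth 3.
One optimal decomposition is:
Bags: B1 = {1, 2, 4, 9}  B2 = {1, 2, 3, 9}  B3 = {1, 4, 6, 9}  B4 = {0, 1, 2, 9}  B5 = {1, 2, 5, 9}  B6 = {4, 6, 7, 9}  B7 = {6, 7, 8, 9}
Tree: B1–B2, B1–B3, B2–B4, B2–B5, B3–B6, B6–B7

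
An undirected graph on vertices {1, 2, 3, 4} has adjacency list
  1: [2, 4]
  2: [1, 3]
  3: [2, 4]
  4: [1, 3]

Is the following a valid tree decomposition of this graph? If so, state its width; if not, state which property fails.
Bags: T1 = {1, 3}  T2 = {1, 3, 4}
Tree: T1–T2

A tree decomposition must satisfy three properties: every vertex lies in some bag; for every edge, both endpoints lie together in some bag; and for every vertex, the bags containing it form a connected subtree. Here vertex 2 appears in no bag, so the decomposition is invalid.

No — vertex 2 appears in no bag.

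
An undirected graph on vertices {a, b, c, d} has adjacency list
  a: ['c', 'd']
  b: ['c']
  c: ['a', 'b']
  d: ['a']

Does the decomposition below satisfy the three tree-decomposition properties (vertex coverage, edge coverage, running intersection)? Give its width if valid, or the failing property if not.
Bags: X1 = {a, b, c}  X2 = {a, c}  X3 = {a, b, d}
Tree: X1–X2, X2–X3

A tree decomposition must satisfy three properties: every vertex lies in some bag; for every edge, both endpoints lie together in some bag; and for every vertex, the bags containing it form a connected subtree. Here bags containing vertex b are not connected in the tree, so the decomposition is invalid.

No — bags containing vertex b are not connected in the tree.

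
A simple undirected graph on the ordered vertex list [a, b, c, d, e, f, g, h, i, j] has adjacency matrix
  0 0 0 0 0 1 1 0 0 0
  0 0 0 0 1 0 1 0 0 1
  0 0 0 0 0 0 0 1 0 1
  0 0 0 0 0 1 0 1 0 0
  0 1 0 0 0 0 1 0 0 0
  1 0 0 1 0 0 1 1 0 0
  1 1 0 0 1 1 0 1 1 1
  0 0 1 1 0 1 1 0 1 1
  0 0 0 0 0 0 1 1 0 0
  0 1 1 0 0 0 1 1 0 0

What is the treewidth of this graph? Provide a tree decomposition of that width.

Each bag holds 3 vertices, so the decomposition has width 2, which upper-bounds the treewidth. On the other hand G contains the 3-clique {d, f, h}. A clique must lie in a single bag of any decomposition, so no decomposition can have width below 2. Hence tw(G) = 2 exactly.

Treewidth 2.
Bags: B1 = {c, h, j}  B2 = {g, h, j}  B3 = {g, h, i}  B4 = {b, g, j}  B5 = {b, e, g}  B6 = {f, g, h}  B7 = {d, f, h}  B8 = {a, f, g}
Tree: B1–B2, B2–B3, B2–B4, B4–B5, B2–B6, B6–B7, B6–B8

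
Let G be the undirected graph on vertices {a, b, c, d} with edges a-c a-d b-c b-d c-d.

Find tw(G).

A width-2 tree decomposition is:
Bags: B1 = {b, c, d}  B2 = {a, c, d}
Tree: B1–B2
Every bag has size at most 3, so the width is 3 − 1 = 2 and tw(G) ≤ 2. On the other hand G contains the 3-clique {a, c, d}. A clique must lie in a single bag of any decomposition, so no decomposition can have width below 2. Hence tw(G) = 2 exactly.

2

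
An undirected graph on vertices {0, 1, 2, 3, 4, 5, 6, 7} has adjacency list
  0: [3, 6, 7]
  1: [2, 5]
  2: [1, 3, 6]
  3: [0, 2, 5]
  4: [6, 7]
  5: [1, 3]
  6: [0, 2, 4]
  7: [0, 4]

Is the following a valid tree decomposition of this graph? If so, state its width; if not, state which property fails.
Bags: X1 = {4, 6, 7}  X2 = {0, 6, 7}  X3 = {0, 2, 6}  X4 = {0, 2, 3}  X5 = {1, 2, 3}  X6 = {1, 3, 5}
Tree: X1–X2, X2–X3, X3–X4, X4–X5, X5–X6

Yes; width 2.

Vertex coverage: the bags together contain {0, 1, 2, 3, 4, 5, 6, 7}, the full vertex set. Edge coverage: each edge of G has both endpoints in at least one bag. Running intersection: for every vertex, the bags containing it form a connected subtree. All three properties hold, so this is a valid tree decomposition of width max|bag| − 1 = 2, and hence tw(G) ≤ 2.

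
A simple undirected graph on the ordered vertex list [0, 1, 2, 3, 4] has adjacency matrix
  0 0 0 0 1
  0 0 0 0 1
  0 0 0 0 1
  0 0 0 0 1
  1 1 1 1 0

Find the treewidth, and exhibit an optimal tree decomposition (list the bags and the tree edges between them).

Treewidth 1.
One optimal decomposition is:
Bags: B1 = {2, 4}  B2 = {0, 4}  B3 = {3, 4}  B4 = {1, 4}
Tree: B1–B2, B2–B3, B1–B4

Each bag holds 2 vertices, so the decomposition has width 1, which upper-bounds the treewidth. Since G has at least one edge (e.g. 4–2), it is not an edgeless graph, so tw(G) ≥ 1. The upper and lower bounds meet at 1, so that is the treewidth.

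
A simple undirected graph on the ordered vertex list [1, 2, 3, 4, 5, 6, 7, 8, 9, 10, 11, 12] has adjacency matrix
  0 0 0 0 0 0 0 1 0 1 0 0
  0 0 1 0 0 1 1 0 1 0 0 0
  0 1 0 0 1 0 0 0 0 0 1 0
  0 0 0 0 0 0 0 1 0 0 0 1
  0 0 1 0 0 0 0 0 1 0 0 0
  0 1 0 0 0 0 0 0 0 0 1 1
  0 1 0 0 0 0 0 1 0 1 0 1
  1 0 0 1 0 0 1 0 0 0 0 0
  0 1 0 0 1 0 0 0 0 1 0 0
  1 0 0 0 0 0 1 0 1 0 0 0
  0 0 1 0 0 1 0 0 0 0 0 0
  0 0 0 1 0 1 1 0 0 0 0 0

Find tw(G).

A width-3 tree decomposition is:
Bags: B1 = {3, 5, 6, 11}  B2 = {2, 3, 5, 6}  B3 = {2, 5, 6, 9}  B4 = {2, 6, 9, 12}  B5 = {2, 7, 9, 12}  B6 = {7, 9, 10, 12}  B7 = {4, 7, 10, 12}  B8 = {4, 7, 8, 10}  B9 = {1, 4, 8, 10}
Tree: B1–B2, B2–B3, B3–B4, B4–B5, B5–B6, B6–B7, B7–B8, B8–B9
Each bag holds 4 vertices, so the decomposition has width 3, which upper-bounds the treewidth. For the lower bound: the 4 vertex sets {3,5,11}, {6}, {2}, {7,9,10,12} are disjoint, each induces a connected subgraph, and every pair is joined by at least one edge of G. Contracting each set to a single vertex therefore yields K_{4} as a minor, and since treewidth is minor-monotone, tw(G) ≥ tw(K_{4}) = 3. Therefore the treewidth is 3.

3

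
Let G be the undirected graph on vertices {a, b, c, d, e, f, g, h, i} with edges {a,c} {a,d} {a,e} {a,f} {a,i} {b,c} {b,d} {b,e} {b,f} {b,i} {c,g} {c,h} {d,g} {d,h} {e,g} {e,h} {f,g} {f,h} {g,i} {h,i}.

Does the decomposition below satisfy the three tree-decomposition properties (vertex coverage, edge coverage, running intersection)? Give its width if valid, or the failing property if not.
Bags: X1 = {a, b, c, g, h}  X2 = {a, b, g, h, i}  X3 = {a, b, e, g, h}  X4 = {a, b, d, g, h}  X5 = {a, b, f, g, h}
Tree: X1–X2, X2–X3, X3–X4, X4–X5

Every vertex of G appears in some bag (union = {a, b, c, d, e, f, g, h, i}); every edge is covered by a bag; and for each vertex v the set of bags containing v is connected in the bag tree. The decomposition is therefore valid. The largest bag has 5 vertices, so the width is 4.

Yes; width 4.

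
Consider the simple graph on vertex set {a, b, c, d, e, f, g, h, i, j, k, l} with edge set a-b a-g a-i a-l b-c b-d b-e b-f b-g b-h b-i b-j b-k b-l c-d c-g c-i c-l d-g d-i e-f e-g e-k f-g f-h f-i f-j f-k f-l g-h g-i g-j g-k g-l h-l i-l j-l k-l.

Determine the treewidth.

A width-4 tree decomposition is:
Bags: B1 = {b, f, g, i, l}  B2 = {b, f, g, k, l}  B3 = {b, c, g, i, l}  B4 = {b, f, g, j, l}  B5 = {b, e, f, g, k}  B6 = {b, c, d, g, i}  B7 = {b, f, g, h, l}  B8 = {a, b, g, i, l}
Tree: B1–B2, B1–B3, B2–B4, B2–B5, B3–B6, B1–B7, B3–B8
The largest bag has 5 vertices, giving width 4; this decomposition certifies tw(G) ≤ 4. On the other hand G contains the 5-clique {b, c, d, g, i}. A clique must lie in a single bag of any decomposition, so no decomposition can have width below 4. Hence tw(G) = 4 exactly.

4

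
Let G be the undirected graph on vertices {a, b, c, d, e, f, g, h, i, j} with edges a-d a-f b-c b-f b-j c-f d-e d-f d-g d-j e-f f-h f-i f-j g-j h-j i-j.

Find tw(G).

2

A width-2 tree decomposition is:
Bags: B1 = {b, f, j}  B2 = {d, f, j}  B3 = {b, c, f}  B4 = {f, i, j}  B5 = {f, h, j}  B6 = {a, d, f}  B7 = {d, e, f}  B8 = {d, g, j}
Tree: B1–B2, B1–B3, B1–B4, B1–B5, B2–B6, B6–B7, B2–B8
Every bag has size at most 3, so the width is 3 − 1 = 2 and tw(G) ≤ 2. On the other hand G contains the 3-clique {d, g, j}. A clique must lie in a single bag of any decomposition, so no decomposition can have width below 2. The upper and lower bounds meet at 2, so that is the treewidth.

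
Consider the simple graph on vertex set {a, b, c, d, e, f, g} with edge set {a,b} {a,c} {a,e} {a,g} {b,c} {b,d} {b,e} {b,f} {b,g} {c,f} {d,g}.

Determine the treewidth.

A width-2 tree decomposition is:
Bags: B1 = {a, b, c}  B2 = {b, c, f}  B3 = {a, b, g}  B4 = {a, b, e}  B5 = {b, d, g}
Tree: B1–B2, B1–B3, B1–B4, B3–B5
Every bag has size at most 3, so the width is 3 − 1 = 2 and tw(G) ≤ 2. For the lower bound, the 3 vertices {b, d, g} are pairwise adjacent, and any tree decomposition puts a clique entirely inside one bag — forcing width ≥ 2. Therefore the treewidth is 2.

2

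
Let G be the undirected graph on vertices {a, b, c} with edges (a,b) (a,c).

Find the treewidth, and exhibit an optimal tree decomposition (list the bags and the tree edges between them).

Treewidth 1.
Bags: B1 = {a, c}  B2 = {a, b}
Tree: B1–B2

Every bag has size at most 2, so the width is 2 − 1 = 1 and tw(G) ≤ 1. G has an edge, so its treewidth is at least 1. Hence tw(G) = 1 exactly.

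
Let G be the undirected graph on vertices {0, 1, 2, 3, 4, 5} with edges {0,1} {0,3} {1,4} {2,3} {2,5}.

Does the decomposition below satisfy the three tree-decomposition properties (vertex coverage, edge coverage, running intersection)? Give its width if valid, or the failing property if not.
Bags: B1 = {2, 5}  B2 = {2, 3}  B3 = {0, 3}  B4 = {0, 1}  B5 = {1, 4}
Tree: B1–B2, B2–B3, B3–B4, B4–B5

Checking the three conditions: (i) the bags cover all of {0, 1, 2, 3, 4, 5}; (ii) for each edge, some bag contains both endpoints; (iii) the bags containing any fixed vertex form a subtree. All hold, so the decomposition is valid with width 2 − 1 = 1.

Yes; width 1.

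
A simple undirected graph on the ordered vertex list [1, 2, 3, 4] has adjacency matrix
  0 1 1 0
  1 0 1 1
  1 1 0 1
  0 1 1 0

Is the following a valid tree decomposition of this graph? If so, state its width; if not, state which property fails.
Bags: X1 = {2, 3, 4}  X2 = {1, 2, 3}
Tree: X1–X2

Yes; width 2.

Vertex coverage: the bags together contain {1, 2, 3, 4}, the full vertex set. Edge coverage: each edge of G has both endpoints in at least one bag. Running intersection: for every vertex, the bags containing it form a connected subtree. All three properties hold, so this is a valid tree decomposition of width max|bag| − 1 = 2, and hence tw(G) ≤ 2.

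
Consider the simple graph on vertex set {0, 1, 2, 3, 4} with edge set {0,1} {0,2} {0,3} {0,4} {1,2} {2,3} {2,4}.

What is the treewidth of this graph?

A width-2 tree decomposition is:
Bags: B1 = {0, 1, 2}  B2 = {0, 2, 3}  B3 = {0, 2, 4}
Tree: B1–B2, B2–B3
The largest bag has 3 vertices, giving width 2; this decomposition certifies tw(G) ≤ 2. On the other hand G contains the 3-clique {0, 1, 2}. A clique must lie in a single bag of any decomposition, so no decomposition can have width below 2. Combining the bounds, tw(G) = 2.

2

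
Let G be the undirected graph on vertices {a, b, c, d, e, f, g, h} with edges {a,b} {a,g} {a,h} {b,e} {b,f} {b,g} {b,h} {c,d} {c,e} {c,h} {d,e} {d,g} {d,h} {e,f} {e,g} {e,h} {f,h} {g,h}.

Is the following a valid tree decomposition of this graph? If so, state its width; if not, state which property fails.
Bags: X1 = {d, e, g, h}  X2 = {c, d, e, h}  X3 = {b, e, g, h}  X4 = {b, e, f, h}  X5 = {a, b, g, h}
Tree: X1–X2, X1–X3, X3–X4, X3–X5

Checking the three conditions: (i) the bags cover all of {a, b, c, d, e, f, g, h}; (ii) for each edge, some bag contains both endpoints; (iii) the bags containing any fixed vertex form a subtree. All hold, so the decomposition is valid with width 4 − 1 = 3.

Yes; width 3.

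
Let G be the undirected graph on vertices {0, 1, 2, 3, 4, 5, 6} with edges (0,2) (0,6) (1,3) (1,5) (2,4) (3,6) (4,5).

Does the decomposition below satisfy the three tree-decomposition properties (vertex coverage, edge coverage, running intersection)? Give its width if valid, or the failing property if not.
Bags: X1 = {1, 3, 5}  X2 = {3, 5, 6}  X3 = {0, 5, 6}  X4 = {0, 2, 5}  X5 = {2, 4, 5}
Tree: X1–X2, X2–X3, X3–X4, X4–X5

Yes; width 2.

Checking the three conditions: (i) the bags cover all of {0, 1, 2, 3, 4, 5, 6}; (ii) for each edge, some bag contains both endpoints; (iii) the bags containing any fixed vertex form a subtree. All hold, so the decomposition is valid with width 3 − 1 = 2.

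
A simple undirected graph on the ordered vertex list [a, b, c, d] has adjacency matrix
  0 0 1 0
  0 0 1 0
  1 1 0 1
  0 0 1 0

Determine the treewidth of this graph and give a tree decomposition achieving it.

The largest bag has 2 vertices, giving width 1; this decomposition certifies tw(G) ≤ 1. Any graph with an edge has treewidth ≥ 1, and G has the edge d–c. The upper and lower bounds meet at 1, so that is the treewidth.

Treewidth 1.
Bags: B1 = {c, d}  B2 = {a, c}  B3 = {b, c}
Tree: B1–B2, B2–B3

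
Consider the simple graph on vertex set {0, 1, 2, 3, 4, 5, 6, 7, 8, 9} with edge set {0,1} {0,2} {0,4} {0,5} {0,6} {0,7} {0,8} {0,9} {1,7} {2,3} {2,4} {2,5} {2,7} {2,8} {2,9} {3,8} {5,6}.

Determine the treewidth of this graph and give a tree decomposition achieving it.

Each bag holds 3 vertices, so the decomposition has width 2, which upper-bounds the treewidth. On the other hand G contains the 3-clique {0, 1, 7}. A clique must lie in a single bag of any decomposition, so no decomposition can have width below 2. The upper and lower bounds meet at 2, so that is the treewidth.

Treewidth 2.
One such decomposition:
Bags: B1 = {0, 2, 8}  B2 = {0, 2, 7}  B3 = {0, 2, 4}  B4 = {2, 3, 8}  B5 = {0, 2, 9}  B6 = {0, 2, 5}  B7 = {0, 1, 7}  B8 = {0, 5, 6}
Tree: B1–B2, B1–B3, B1–B4, B1–B5, B2–B6, B2–B7, B6–B8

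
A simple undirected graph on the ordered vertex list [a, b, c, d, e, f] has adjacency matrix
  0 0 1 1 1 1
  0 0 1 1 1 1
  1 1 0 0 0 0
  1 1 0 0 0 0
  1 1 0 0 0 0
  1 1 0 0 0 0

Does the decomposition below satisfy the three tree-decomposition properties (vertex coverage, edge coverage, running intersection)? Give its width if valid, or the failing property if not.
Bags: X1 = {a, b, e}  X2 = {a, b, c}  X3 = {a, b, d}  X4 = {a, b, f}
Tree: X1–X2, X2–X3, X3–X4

Yes; width 2.

Checking the three conditions: (i) the bags cover all of {a, b, c, d, e, f}; (ii) for each edge, some bag contains both endpoints; (iii) the bags containing any fixed vertex form a subtree. All hold, so the decomposition is valid with width 3 − 1 = 2.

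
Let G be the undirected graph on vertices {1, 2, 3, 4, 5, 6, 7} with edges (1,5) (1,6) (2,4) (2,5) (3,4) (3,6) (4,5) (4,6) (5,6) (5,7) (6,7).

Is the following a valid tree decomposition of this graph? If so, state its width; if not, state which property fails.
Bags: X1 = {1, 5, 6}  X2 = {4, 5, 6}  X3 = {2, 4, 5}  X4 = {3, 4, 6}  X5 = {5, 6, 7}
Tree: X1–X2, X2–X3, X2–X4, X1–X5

Yes; width 2.

Every vertex of G appears in some bag (union = {1, 2, 3, 4, 5, 6, 7}); every edge is covered by a bag; and for each vertex v the set of bags containing v is connected in the bag tree. The decomposition is therefore valid. The largest bag has 3 vertices, so the width is 2.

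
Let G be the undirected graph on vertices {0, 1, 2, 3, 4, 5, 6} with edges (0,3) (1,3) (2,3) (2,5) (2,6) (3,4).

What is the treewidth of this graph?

1

A width-1 tree decomposition is:
Bags: B1 = {0, 3}  B2 = {2, 3}  B3 = {1, 3}  B4 = {3, 4}  B5 = {2, 6}  B6 = {2, 5}
Tree: B1–B2, B2–B3, B3–B4, B2–B5, B5–B6
The largest bag has 2 vertices, giving width 1; this decomposition certifies tw(G) ≤ 1. Since G has at least one edge (e.g. 0–3), it is not an edgeless graph, so tw(G) ≥ 1. Therefore the treewidth is 1.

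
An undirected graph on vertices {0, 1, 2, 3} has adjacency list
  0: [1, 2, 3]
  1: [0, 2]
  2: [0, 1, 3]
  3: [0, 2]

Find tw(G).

A width-2 tree decomposition is:
Bags: B1 = {0, 2, 3}  B2 = {0, 1, 2}
Tree: B1–B2
Every bag has size at most 3, so the width is 3 − 1 = 2 and tw(G) ≤ 2. On the other hand G contains the 3-clique {0, 1, 2}. A clique must lie in a single bag of any decomposition, so no decomposition can have width below 2. Hence tw(G) = 2 exactly.

2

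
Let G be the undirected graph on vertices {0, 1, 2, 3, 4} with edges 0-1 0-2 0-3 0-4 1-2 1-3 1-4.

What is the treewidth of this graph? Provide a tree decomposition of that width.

Treewidth 2.
Bags: B1 = {0, 1, 3}  B2 = {0, 1, 4}  B3 = {0, 1, 2}
Tree: B1–B2, B1–B3

The largest bag has 3 vertices, giving width 2; this decomposition certifies tw(G) ≤ 2. On the other hand G contains the 3-clique {0, 1, 2}. A clique must lie in a single bag of any decomposition, so no decomposition can have width below 2. Hence tw(G) = 2 exactly.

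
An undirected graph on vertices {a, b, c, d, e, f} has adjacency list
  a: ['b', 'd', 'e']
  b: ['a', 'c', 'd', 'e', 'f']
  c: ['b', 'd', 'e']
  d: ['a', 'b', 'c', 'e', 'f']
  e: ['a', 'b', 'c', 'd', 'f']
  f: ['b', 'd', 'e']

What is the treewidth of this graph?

A width-3 tree decomposition is:
Bags: B1 = {b, d, e, f}  B2 = {b, c, d, e}  B3 = {a, b, d, e}
Tree: B1–B2, B1–B3
The largest bag has 4 vertices, giving width 3; this decomposition certifies tw(G) ≤ 3. For the lower bound, the 4 vertices {a, b, d, e} are pairwise adjacent, and any tree decomposition puts a clique entirely inside one bag — forcing width ≥ 3. Combining the bounds, tw(G) = 3.

3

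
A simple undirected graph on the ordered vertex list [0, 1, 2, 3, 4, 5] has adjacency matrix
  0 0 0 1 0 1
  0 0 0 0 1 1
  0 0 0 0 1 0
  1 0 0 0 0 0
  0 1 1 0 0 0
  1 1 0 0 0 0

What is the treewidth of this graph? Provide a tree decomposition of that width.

Each bag holds 2 vertices, so the decomposition has width 1, which upper-bounds the treewidth. Any graph with an edge has treewidth ≥ 1, and G has the edge 2–4. Combining the bounds, tw(G) = 1.

Treewidth 1.
One optimal decomposition is:
Bags: B1 = {2, 4}  B2 = {1, 4}  B3 = {1, 5}  B4 = {0, 5}  B5 = {0, 3}
Tree: B1–B2, B2–B3, B3–B4, B4–B5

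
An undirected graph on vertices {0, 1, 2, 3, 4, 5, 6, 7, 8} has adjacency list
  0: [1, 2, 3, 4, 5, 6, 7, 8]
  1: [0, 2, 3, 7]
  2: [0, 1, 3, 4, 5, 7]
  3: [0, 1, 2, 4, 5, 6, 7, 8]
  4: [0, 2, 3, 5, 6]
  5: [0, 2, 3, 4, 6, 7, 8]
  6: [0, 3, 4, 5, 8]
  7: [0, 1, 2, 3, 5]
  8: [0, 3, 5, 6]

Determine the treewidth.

A width-4 tree decomposition is:
Bags: B1 = {0, 2, 3, 4, 5}  B2 = {0, 2, 3, 5, 7}  B3 = {0, 3, 4, 5, 6}  B4 = {0, 1, 2, 3, 7}  B5 = {0, 3, 5, 6, 8}
Tree: B1–B2, B1–B3, B2–B4, B3–B5
Every bag has size at most 5, so the width is 5 − 1 = 4 and tw(G) ≤ 4. For the lower bound, the 5 vertices {0, 1, 2, 3, 7} are pairwise adjacent, and any tree decomposition puts a clique entirely inside one bag — forcing width ≥ 4. Hence tw(G) = 4 exactly.

4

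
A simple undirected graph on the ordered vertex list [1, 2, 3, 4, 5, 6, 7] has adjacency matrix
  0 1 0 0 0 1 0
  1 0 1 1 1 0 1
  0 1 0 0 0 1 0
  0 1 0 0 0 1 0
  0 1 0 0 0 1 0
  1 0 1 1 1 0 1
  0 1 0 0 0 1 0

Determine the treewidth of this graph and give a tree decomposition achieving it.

Treewidth 2.
One optimal decomposition is:
Bags: B1 = {1, 2, 6}  B2 = {2, 3, 6}  B3 = {2, 4, 6}  B4 = {2, 6, 7}  B5 = {2, 5, 6}
Tree: B1–B2, B2–B3, B3–B4, B4–B5

The largest bag has 3 vertices, giving width 2; this decomposition certifies tw(G) ≤ 2. For the lower bound, G contains the cycle 2–1–6–3–2, so G is not a forest; only forests have treewidth ≤ 1, hence tw(G) ≥ 2. The upper and lower bounds meet at 2, so that is the treewidth.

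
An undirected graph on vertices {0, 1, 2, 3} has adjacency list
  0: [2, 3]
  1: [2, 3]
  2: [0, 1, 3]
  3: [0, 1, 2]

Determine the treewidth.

A width-2 tree decomposition is:
Bags: B1 = {1, 2, 3}  B2 = {0, 2, 3}
Tree: B1–B2
The largest bag has 3 vertices, giving width 2; this decomposition certifies tw(G) ≤ 2. For the lower bound, the 3 vertices {0, 2, 3} are pairwise adjacent, and any tree decomposition puts a clique entirely inside one bag — forcing width ≥ 2. Hence tw(G) = 2 exactly.

2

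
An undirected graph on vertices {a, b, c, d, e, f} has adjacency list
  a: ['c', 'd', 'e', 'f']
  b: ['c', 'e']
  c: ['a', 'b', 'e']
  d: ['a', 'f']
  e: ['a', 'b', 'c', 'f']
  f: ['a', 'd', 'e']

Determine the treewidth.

2

A width-2 tree decomposition is:
Bags: B1 = {a, c, e}  B2 = {a, e, f}  B3 = {a, d, f}  B4 = {b, c, e}
Tree: B1–B2, B2–B3, B1–B4
Every bag has size at most 3, so the width is 3 − 1 = 2 and tw(G) ≤ 2. Conversely, {a, d, f} is a clique of size 3, and the vertices of any clique must share a bag in every tree decomposition; so some bag has ≥ 3 vertices and tw(G) ≥ 2. Hence tw(G) = 2 exactly.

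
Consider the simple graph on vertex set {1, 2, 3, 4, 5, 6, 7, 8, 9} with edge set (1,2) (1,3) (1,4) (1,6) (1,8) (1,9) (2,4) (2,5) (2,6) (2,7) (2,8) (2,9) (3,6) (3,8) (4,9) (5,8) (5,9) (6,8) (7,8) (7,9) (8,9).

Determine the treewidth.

3

A width-3 tree decomposition is:
Bags: B1 = {1, 2, 6, 8}  B2 = {1, 2, 8, 9}  B3 = {2, 7, 8, 9}  B4 = {2, 5, 8, 9}  B5 = {1, 2, 4, 9}  B6 = {1, 3, 6, 8}
Tree: B1–B2, B2–B3, B2–B4, B2–B5, B1–B6
The largest bag has 4 vertices, giving width 3; this decomposition certifies tw(G) ≤ 3. On the other hand G contains the 4-clique {1, 2, 8, 9}. A clique must lie in a single bag of any decomposition, so no decomposition can have width below 3. Combining the bounds, tw(G) = 3.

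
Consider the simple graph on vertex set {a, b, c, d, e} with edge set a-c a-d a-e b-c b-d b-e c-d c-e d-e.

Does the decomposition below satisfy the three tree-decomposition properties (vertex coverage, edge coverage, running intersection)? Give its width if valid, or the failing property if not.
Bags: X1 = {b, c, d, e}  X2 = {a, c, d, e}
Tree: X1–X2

Checking the three conditions: (i) the bags cover all of {a, b, c, d, e}; (ii) for each edge, some bag contains both endpoints; (iii) the bags containing any fixed vertex form a subtree. All hold, so the decomposition is valid with width 4 − 1 = 3.

Yes; width 3.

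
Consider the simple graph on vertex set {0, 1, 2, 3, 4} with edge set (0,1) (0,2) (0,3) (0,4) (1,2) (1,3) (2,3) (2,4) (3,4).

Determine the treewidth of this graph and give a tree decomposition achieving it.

Treewidth 3.
One optimal decomposition is:
Bags: B1 = {0, 2, 3, 4}  B2 = {0, 1, 2, 3}
Tree: B1–B2

The largest bag has 4 vertices, giving width 3; this decomposition certifies tw(G) ≤ 3. For the lower bound, the 4 vertices {0, 1, 2, 3} are pairwise adjacent, and any tree decomposition puts a clique entirely inside one bag — forcing width ≥ 3. Therefore the treewidth is 3.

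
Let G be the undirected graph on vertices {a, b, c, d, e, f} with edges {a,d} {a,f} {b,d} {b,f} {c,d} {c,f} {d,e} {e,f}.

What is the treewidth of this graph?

A width-2 tree decomposition is:
Bags: B1 = {d, e, f}  B2 = {c, d, f}  B3 = {b, d, f}  B4 = {a, d, f}
Tree: B1–B2, B2–B3, B3–B4
The largest bag has 3 vertices, giving width 2; this decomposition certifies tw(G) ≤ 2. Since e–d–c–f–e is a cycle in G, G is not acyclic. Forests are exactly the graphs of treewidth ≤ 1, so tw(G) ≥ 2. Combining the bounds, tw(G) = 2.

2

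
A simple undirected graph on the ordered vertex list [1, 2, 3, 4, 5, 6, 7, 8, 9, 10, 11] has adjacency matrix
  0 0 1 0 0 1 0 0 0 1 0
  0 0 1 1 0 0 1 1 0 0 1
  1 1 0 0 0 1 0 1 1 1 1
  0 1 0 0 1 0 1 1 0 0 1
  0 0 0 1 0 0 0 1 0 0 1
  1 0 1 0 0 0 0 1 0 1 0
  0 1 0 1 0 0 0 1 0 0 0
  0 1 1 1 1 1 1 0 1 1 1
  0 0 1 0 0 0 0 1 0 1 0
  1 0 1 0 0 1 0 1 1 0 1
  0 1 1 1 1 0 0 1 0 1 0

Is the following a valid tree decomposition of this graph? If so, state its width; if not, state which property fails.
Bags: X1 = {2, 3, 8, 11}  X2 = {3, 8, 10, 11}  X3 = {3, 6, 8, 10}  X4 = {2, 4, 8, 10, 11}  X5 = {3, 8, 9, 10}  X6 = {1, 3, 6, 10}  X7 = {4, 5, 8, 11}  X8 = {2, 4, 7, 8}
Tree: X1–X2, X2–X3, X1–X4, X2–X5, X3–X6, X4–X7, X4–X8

A tree decomposition must satisfy three properties: every vertex lies in some bag; for every edge, both endpoints lie together in some bag; and for every vertex, the bags containing it form a connected subtree. Here bags containing vertex 10 are not connected in the tree, so the decomposition is invalid.

No — bags containing vertex 10 are not connected in the tree.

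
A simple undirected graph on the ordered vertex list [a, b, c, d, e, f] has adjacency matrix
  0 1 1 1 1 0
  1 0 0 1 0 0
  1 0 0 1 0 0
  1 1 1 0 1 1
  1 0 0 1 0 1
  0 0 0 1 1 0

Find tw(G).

A width-2 tree decomposition is:
Bags: B1 = {a, b, d}  B2 = {a, d, e}  B3 = {d, e, f}  B4 = {a, c, d}
Tree: B1–B2, B2–B3, B1–B4
Each bag holds 3 vertices, so the decomposition has width 2, which upper-bounds the treewidth. On the other hand G contains the 3-clique {a, d, e}. A clique must lie in a single bag of any decomposition, so no decomposition can have width below 2. Therefore the treewidth is 2.

2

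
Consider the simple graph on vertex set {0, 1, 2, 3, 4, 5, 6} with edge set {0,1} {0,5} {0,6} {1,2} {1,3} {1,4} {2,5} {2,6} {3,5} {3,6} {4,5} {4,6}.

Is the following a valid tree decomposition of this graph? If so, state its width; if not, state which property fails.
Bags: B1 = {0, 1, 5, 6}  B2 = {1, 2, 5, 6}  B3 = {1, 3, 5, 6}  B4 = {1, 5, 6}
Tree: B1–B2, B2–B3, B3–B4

No — vertex 4 appears in no bag.

A tree decomposition must satisfy three properties: every vertex lies in some bag; for every edge, both endpoints lie together in some bag; and for every vertex, the bags containing it form a connected subtree. Here vertex 4 appears in no bag, so the decomposition is invalid.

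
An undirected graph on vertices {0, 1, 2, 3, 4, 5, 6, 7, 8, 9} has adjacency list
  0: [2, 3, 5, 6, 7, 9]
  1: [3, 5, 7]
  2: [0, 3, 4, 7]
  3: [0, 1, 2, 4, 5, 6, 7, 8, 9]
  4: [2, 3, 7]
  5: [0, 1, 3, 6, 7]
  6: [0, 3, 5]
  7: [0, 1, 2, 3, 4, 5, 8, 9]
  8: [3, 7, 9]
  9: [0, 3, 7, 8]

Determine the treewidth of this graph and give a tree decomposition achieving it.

Treewidth 3.
Bags: B1 = {0, 3, 5, 7}  B2 = {0, 3, 7, 9}  B3 = {0, 3, 5, 6}  B4 = {3, 7, 8, 9}  B5 = {1, 3, 5, 7}  B6 = {0, 2, 3, 7}  B7 = {2, 3, 4, 7}
Tree: B1–B2, B1–B3, B2–B4, B1–B5, B2–B6, B6–B7

Every bag has size at most 4, so the width is 4 − 1 = 3 and tw(G) ≤ 3. On the other hand G contains the 4-clique {0, 3, 5, 6}. A clique must lie in a single bag of any decomposition, so no decomposition can have width below 3. Therefore the treewidth is 3.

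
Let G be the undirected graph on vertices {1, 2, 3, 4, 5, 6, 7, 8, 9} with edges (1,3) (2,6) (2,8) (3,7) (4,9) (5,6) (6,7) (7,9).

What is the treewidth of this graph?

1

A width-1 tree decomposition is:
Bags: B1 = {6, 7}  B2 = {3, 7}  B3 = {7, 9}  B4 = {4, 9}  B5 = {2, 6}  B6 = {2, 8}  B7 = {5, 6}  B8 = {1, 3}
Tree: B1–B2, B1–B3, B3–B4, B1–B5, B5–B6, B5–B7, B2–B8
Every bag has size at most 2, so the width is 2 − 1 = 1 and tw(G) ≤ 1. G has an edge, so its treewidth is at least 1. The upper and lower bounds meet at 1, so that is the treewidth.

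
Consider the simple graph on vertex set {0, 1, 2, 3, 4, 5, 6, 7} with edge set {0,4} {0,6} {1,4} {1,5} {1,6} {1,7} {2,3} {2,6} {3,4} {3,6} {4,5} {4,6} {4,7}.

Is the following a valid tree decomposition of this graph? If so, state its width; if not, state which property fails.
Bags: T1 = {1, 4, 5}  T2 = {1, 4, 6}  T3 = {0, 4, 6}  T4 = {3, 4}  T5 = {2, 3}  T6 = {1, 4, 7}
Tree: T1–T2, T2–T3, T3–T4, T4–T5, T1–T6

No — edge (6,3) lies in no bag.

A tree decomposition must satisfy three properties: every vertex lies in some bag; for every edge, both endpoints lie together in some bag; and for every vertex, the bags containing it form a connected subtree. Here edge (6,3) lies in no bag, so the decomposition is invalid.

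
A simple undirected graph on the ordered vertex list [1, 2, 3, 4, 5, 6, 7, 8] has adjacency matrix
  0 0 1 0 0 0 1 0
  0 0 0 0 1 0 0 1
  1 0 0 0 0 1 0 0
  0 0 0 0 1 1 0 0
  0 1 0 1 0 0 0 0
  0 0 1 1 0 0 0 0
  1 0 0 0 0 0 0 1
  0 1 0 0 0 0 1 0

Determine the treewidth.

A width-2 tree decomposition is:
Bags: B1 = {1, 7, 8}  B2 = {1, 3, 8}  B3 = {3, 6, 8}  B4 = {4, 6, 8}  B5 = {4, 5, 8}  B6 = {2, 5, 8}
Tree: B1–B2, B2–B3, B3–B4, B4–B5, B5–B6
Every bag has size at most 3, so the width is 3 − 1 = 2 and tw(G) ≤ 2. For the lower bound, G contains the cycle 8–7–1–3–6–4–5–2–8, so G is not a forest; only forests have treewidth ≤ 1, hence tw(G) ≥ 2. Therefore the treewidth is 2.

2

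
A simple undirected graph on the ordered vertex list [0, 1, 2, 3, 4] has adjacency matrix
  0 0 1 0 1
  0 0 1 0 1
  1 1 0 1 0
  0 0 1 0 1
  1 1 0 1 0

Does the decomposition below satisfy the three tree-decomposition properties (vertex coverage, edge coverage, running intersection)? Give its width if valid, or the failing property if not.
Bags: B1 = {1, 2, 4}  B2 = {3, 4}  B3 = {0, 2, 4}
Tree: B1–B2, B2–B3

No — edge (2,3) lies in no bag.

A tree decomposition must satisfy three properties: every vertex lies in some bag; for every edge, both endpoints lie together in some bag; and for every vertex, the bags containing it form a connected subtree. Here edge (2,3) lies in no bag, so the decomposition is invalid.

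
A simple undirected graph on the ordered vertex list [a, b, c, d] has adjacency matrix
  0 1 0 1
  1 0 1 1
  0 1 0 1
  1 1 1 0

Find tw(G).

A width-2 tree decomposition is:
Bags: B1 = {b, c, d}  B2 = {a, b, d}
Tree: B1–B2
Every bag has size at most 3, so the width is 3 − 1 = 2 and tw(G) ≤ 2. For the lower bound, the 3 vertices {b, c, d} are pairwise adjacent, and any tree decomposition puts a clique entirely inside one bag — forcing width ≥ 2. Therefore the treewidth is 2.

2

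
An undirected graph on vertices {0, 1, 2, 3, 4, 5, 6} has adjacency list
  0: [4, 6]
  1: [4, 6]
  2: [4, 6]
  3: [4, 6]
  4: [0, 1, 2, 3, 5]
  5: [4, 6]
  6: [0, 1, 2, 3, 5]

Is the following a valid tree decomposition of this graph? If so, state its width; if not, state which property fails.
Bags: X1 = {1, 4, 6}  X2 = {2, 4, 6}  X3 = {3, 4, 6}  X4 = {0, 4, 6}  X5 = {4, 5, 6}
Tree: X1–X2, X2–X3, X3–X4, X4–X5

Yes; width 2.

Checking the three conditions: (i) the bags cover all of {0, 1, 2, 3, 4, 5, 6}; (ii) for each edge, some bag contains both endpoints; (iii) the bags containing any fixed vertex form a subtree. All hold, so the decomposition is valid with width 3 − 1 = 2.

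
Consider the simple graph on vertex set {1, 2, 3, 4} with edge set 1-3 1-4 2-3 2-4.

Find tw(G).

2

A width-2 tree decomposition is:
Bags: B1 = {2, 3, 4}  B2 = {1, 3, 4}
Tree: B1–B2
Every bag has size at most 3, so the width is 3 − 1 = 2 and tw(G) ≤ 2. The edges 4–2–3–1–4 form a cycle, so G is not a tree and its treewidth is at least 2. The upper and lower bounds meet at 2, so that is the treewidth.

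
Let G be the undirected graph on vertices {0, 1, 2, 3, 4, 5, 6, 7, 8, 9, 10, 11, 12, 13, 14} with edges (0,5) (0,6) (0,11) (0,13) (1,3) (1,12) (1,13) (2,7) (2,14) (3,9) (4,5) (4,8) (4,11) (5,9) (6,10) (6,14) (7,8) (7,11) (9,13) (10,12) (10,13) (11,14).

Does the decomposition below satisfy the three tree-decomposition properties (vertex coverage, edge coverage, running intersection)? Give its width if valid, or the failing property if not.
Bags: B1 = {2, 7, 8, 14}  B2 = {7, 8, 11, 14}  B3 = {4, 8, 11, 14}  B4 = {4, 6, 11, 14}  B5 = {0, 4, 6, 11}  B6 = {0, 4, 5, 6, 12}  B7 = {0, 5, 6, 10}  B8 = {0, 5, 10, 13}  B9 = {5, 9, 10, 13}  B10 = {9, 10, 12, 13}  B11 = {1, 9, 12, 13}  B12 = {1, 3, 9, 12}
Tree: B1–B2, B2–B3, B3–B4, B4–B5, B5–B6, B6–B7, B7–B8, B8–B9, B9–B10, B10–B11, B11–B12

No — bags containing vertex 12 are not connected in the tree.

A tree decomposition must satisfy three properties: every vertex lies in some bag; for every edge, both endpoints lie together in some bag; and for every vertex, the bags containing it form a connected subtree. Here bags containing vertex 12 are not connected in the tree, so the decomposition is invalid.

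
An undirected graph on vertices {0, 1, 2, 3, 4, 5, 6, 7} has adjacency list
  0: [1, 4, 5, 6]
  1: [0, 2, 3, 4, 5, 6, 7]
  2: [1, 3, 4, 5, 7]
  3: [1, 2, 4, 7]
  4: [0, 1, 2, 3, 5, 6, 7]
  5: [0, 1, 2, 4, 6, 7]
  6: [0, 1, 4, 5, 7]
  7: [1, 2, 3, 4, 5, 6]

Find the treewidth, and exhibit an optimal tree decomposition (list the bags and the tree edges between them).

Treewidth 4.
One optimal decomposition is:
Bags: B1 = {1, 4, 5, 6, 7}  B2 = {0, 1, 4, 5, 6}  B3 = {1, 2, 4, 5, 7}  B4 = {1, 2, 3, 4, 7}
Tree: B1–B2, B1–B3, B3–B4

Each bag holds 5 vertices, so the decomposition has width 4, which upper-bounds the treewidth. Conversely, {1, 2, 3, 4, 7} is a clique of size 5, and the vertices of any clique must share a bag in every tree decomposition; so some bag has ≥ 5 vertices and tw(G) ≥ 4. The upper and lower bounds meet at 4, so that is the treewidth.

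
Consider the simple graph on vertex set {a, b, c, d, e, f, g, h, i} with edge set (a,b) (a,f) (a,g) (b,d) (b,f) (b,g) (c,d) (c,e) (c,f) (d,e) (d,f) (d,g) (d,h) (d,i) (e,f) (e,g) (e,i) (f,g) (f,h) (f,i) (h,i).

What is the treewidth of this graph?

A width-3 tree decomposition is:
Bags: B1 = {d, e, f, i}  B2 = {d, f, h, i}  B3 = {d, e, f, g}  B4 = {c, d, e, f}  B5 = {b, d, f, g}  B6 = {a, b, f, g}
Tree: B1–B2, B1–B3, B3–B4, B3–B5, B5–B6
The largest bag has 4 vertices, giving width 3; this decomposition certifies tw(G) ≤ 3. Conversely, {d, e, f, g} is a clique of size 4, and the vertices of any clique must share a bag in every tree decomposition; so some bag has ≥ 4 vertices and tw(G) ≥ 3. The upper and lower bounds meet at 3, so that is the treewidth.

3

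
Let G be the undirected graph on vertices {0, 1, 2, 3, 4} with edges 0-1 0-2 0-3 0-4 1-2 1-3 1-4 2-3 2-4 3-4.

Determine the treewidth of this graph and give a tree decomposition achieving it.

Treewidth 4.
Bags: B1 = {0, 1, 2, 3, 4}
Tree: (single bag)

With just one bag of size 5, the width is 5 − 1 = 4, so tw(G) ≤ 4. Conversely, {0, 1, 2, 3, 4} is a clique of size 5, and the vertices of any clique must share a bag in every tree decomposition; so some bag has ≥ 5 vertices and tw(G) ≥ 4. The upper and lower bounds meet at 4, so that is the treewidth.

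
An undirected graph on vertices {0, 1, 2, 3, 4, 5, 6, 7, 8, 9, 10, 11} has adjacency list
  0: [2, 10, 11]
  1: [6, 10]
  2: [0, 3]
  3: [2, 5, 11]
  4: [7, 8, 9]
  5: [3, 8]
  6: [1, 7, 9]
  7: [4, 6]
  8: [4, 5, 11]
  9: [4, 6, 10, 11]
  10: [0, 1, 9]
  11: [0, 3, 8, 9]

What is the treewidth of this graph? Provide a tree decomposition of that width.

Treewidth 3.
Bags: B1 = {2, 3, 5, 8}  B2 = {2, 3, 8, 11}  B3 = {0, 2, 8, 11}  B4 = {0, 4, 8, 11}  B5 = {0, 4, 9, 11}  B6 = {0, 4, 9, 10}  B7 = {4, 7, 9, 10}  B8 = {6, 7, 9, 10}  B9 = {1, 6, 7, 10}
Tree: B1–B2, B2–B3, B3–B4, B4–B5, B5–B6, B6–B7, B7–B8, B8–B9

Each bag holds 4 vertices, so the decomposition has width 3, which upper-bounds the treewidth. For the lower bound: the 4 vertex sets {2,3,5}, {8}, {11}, {0,4,9,10} are disjoint, each induces a connected subgraph, and every pair is joined by at least one edge of G. Contracting each set to a single vertex therefore yields K_{4} as a minor, and since treewidth is minor-monotone, tw(G) ≥ tw(K_{4}) = 3. The upper and lower bounds meet at 3, so that is the treewidth.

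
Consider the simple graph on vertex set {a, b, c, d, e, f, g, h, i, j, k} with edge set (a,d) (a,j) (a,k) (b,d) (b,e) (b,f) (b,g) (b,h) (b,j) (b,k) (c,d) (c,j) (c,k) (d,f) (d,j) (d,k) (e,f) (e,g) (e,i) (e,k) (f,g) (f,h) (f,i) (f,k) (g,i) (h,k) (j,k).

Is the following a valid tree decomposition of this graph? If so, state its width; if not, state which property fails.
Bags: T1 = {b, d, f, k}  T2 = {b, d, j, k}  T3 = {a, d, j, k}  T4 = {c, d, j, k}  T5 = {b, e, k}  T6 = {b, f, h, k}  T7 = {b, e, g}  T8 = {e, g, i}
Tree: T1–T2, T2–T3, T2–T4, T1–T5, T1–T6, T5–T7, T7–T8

No — edge (f,e) lies in no bag.

A tree decomposition must satisfy three properties: every vertex lies in some bag; for every edge, both endpoints lie together in some bag; and for every vertex, the bags containing it form a connected subtree. Here edge (f,e) lies in no bag, so the decomposition is invalid.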